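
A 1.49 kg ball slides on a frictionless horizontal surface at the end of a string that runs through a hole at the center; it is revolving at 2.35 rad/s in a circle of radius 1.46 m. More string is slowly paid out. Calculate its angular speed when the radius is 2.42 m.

No torque about the axis ⇒ m r₁² ω₁ = m r₂² ω₂.
ω₂ = ω₁ (r₁/r₂)² = (2.35)(1.46/2.42)² = 0.8553 rad/s.

ω₂ ≈ 0.855 rad/s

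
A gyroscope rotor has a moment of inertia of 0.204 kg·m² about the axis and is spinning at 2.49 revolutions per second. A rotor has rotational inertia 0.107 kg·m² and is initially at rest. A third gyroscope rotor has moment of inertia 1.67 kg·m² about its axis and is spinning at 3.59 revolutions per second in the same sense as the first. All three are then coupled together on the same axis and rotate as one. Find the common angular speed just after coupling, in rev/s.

|ω_f| ≈ 3.28 rev/s

The coupling torques are internal; angular momentum about the shared axis is conserved.
Taking A's sense as positive: L = (0.2040)(2.49) + (1.670)(3.59) = 6.503 kg·m²·rev/s.
Combined I = 0.2040 + 0.1070 + 1.670 = 1.981 kg·m².
ω_f = L / I = 6.503 / 1.981 = 3.283 rev/s.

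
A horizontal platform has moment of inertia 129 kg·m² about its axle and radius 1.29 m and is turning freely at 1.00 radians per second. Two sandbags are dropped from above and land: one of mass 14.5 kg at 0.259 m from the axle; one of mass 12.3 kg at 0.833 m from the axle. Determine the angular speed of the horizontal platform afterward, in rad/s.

No external torque acts about the axle; L_before = L_after.
Added inertia Σmr² = (14.5)(0.259)² + (12.3)(0.833)² = 9.508 kg·m²; I_f = 129.0 + 9.508 = 138.5 kg·m².
ω_f = I_p ω_i / I_f = (129.0)(1.00) / 138.5 = 0.9314 rad/s.

ω_f ≈ 0.931 rad/s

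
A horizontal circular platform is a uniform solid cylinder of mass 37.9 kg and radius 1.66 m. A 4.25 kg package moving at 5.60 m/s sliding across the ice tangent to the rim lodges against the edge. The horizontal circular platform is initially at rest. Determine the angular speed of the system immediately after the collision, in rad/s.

About the central axle the impulsive forces during the collision are internal, so angular momentum about that axis is conserved.
I_p = ½(37.9)(1.66)² = 52.22 kg·m². Taking the sense of the package's angular momentum as positive, L_{package} = m v R = (4.25)(5.60)(1.66) = 39.51 kg·m²/s.
L_i = 0 + 39.51 = 39.51 kg·m²/s.
After sticking, I_f = I_p + m R² = 52.22 + (4.25)(1.66)² = 63.93 kg·m².
ω_f = L_i / I_f = 39.51 / 63.93 = 0.6180 rad/s.

|ω_f| ≈ 0.618 rad/s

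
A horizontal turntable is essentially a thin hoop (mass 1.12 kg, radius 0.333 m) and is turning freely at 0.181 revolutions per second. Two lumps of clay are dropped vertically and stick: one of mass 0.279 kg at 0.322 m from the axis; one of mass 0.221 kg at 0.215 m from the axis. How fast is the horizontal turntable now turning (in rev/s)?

The added mass arrives with no angular momentum about the axis, and any external torque about the axis is negligible, so the system's angular momentum is conserved.
I_p = (1.12)(0.333)² = 0.1242 kg·m².
Added inertia Σmr² = (0.279)(0.322)² + (0.221)(0.215)² = 0.03914 kg·m²; I_f = 0.1242 + 0.03914 = 0.1633 kg·m².
ω_f = I_p ω_i / I_f = (0.1242)(0.181) / 0.1633 = 0.1376 rev/s.

ω_f ≈ 0.138 rev/s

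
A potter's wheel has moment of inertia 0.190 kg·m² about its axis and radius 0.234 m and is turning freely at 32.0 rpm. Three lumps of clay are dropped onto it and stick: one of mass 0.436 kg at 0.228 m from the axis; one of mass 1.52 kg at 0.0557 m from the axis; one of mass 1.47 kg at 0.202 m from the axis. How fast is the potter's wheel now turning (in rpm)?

The added mass arrives with no angular momentum about the axis, and any external torque about the axis is negligible, so the system's angular momentum is conserved.
Added inertia Σmr² = (0.436)(0.228)² + (1.52)(0.0557)² + (1.47)(0.202)² = 0.08736 kg·m²; I_f = 0.1900 + 0.08736 = 0.2774 kg·m².
ω_f = I_p ω_i / I_f = (0.1900)(32.0) / 0.2774 = 21.92 rpm.

ω_f ≈ 21.9 rpm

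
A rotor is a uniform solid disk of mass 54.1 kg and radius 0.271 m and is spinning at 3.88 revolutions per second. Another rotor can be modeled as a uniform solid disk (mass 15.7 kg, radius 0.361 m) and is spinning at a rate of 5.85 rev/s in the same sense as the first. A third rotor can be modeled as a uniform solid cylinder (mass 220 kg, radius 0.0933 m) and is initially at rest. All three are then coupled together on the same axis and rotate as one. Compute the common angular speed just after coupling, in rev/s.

The coupling torques are internal; angular momentum about the shared axis is conserved.
Moments of inertia: I_A = ½(54.1)(0.271)² = 1.987 kg·m²; I_B = ½(15.7)(0.361)² = 1.023 kg·m²; I_C = ½(220)(0.0933)² = 0.9575 kg·m².
Taking A's sense as positive: L = (1.987)(3.88) + (1.023)(5.85) = 13.69 kg·m²·rev/s.
Combined I = 1.987 + 1.023 + 0.9575 = 3.967 kg·m².
ω_f = L / I = 13.69 / 3.967 = 3.452 rev/s.

|ω_f| ≈ 3.45 rev/s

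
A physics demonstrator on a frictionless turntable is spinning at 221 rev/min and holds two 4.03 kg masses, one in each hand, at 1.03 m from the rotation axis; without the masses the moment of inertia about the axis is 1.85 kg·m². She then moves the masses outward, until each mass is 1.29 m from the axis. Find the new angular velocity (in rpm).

ω₂ ≈ 151 rpm

With no external torque about the axis, L is conserved: I₁ω₁ = I₂ω₂.
I₁ = 1.85 + 2(4.03)(1.03)² = 10.40 kg·m²; I₂ = 1.85 + 2(4.03)(1.29)² = 15.26 kg·m².
ω₂ = I₁ω₁ / I₂ = (10.40)(221 rpm) / (15.26) = 150.6 rpm.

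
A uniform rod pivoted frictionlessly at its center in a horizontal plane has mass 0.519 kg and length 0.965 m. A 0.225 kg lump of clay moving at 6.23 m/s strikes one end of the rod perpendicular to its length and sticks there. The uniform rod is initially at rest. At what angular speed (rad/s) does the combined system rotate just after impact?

|ω_f| ≈ 7.30 rad/s

The axle reaction passes through the pivot and exerts no torque about it; angular momentum about the pivot is conserved through the impact.
I_p = (1/12)(0.519)(0.965)² = 0.04028 kg·m². Taking the sense of the lump of clay's angular momentum as positive, L_{lump} = m v R = (0.225)(6.23)(0.965/2) = 0.6763 kg·m²/s.
L_i = 0 + 0.6763 = 0.6763 kg·m²/s.
After sticking, I_f = I_p + m R² = 0.04028 + (0.225)(0.965/2)² = 0.09266 kg·m².
ω_f = L_i / I_f = 0.6763 / 0.09266 = 7.299 rad/s.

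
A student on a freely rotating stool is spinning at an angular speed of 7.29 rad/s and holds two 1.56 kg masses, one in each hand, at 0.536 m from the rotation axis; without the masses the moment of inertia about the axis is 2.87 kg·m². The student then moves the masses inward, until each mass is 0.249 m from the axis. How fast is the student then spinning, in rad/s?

Angular momentum about the spin axis is conserved since the torque about it is zero.
I₁ = 2.87 + 2(1.56)(0.536)² = 3.766 kg·m²; I₂ = 2.87 + 2(1.56)(0.249)² = 3.063 kg·m².
ω₂ = I₁ω₁ / I₂ = (3.766)(7.29 rad/s) / (3.063) = 8.963 rad/s.

ω₂ ≈ 8.96 rad/s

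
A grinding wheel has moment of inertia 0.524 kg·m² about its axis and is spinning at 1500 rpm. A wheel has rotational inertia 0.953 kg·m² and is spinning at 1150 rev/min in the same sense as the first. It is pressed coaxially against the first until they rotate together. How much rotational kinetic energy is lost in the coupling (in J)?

ΔKE lost ≈ 227 J

No external torque acts about the common axis, so total angular momentum is conserved.
Taking A's sense as positive: L = (0.5240)(1500) + (0.9530)(1150) = 1882 kg·m²·rpm.
Combined I = 0.5240 + 0.9530 = 1.477 kg·m².
ω_f = L / I = 1882 / 1.477 = 1274 rpm.
KE_i = ½ΣIω² = 13380 J; KE_f = ½(1.477)(133.4)² = 13150 J.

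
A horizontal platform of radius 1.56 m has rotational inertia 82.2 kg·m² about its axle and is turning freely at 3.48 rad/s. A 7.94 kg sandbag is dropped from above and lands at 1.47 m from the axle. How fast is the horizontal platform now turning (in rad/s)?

ω_f ≈ 2.88 rad/s

No external torque acts about the axle; L_before = L_after.
Added inertia Σmr² = (7.94)(1.47)² = 17.16 kg·m²; I_f = 82.20 + 17.16 = 99.36 kg·m².
ω_f = I_p ω_i / I_f = (82.20)(3.48) / 99.36 = 2.879 rad/s.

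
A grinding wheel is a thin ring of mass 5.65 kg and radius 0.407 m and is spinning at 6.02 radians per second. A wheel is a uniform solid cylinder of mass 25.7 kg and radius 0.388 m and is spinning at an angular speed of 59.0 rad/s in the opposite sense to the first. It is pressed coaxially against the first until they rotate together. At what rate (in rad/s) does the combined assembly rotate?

No external torque acts about the common axis, so total angular momentum is conserved.
Moments of inertia: I_A = (5.65)(0.407)² = 0.9359 kg·m²; I_B = ½(25.7)(0.388)² = 1.934 kg·m².
Taking A's sense as positive: L = (0.9359)(6.02) − (1.934)(59.0) = -108.5 kg·m²·rad/s.
Combined I = 0.9359 + 1.934 = 2.870 kg·m².
ω_f = L / I = -108.5 / 2.870 = -37.80 rad/s.

|ω_f| ≈ 37.8 rad/s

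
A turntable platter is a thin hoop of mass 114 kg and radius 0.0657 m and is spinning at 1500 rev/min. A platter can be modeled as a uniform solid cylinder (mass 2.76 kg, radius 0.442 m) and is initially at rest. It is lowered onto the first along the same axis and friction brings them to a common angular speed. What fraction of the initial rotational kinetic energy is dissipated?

fraction ≈ 0.354

No external torque acts about the common axis, so total angular momentum is conserved.
Moments of inertia: I_A = (114)(0.0657)² = 0.4921 kg·m²; I_B = ½(2.76)(0.442)² = 0.2696 kg·m².
Taking A's sense as positive: L = (0.4921)(1500) = 738.1 kg·m²·rpm.
Combined I = 0.4921 + 0.2696 = 0.7617 kg·m².
ω_f = L / I = 738.1 / 0.7617 = 969.1 rpm.
KE_i = ½ΣIω² = 6071 J; KE_f = ½(0.7617)(101.5)² = 3922 J.
Fraction dissipated = (KE_i − KE_f)/KE_i = 0.3540.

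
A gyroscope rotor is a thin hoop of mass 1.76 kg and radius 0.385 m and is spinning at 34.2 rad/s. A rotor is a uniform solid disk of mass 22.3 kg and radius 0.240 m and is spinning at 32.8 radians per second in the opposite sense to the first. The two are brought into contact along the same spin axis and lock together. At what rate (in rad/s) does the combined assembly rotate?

|ω_f| ≈ 13.4 rad/s

The coupling torques are internal; angular momentum about the shared axis is conserved.
Moments of inertia: I_A = (1.76)(0.385)² = 0.2609 kg·m²; I_B = ½(22.3)(0.240)² = 0.6422 kg·m².
Taking A's sense as positive: L = (0.2609)(34.2) − (0.6422)(32.8) = -12.14 kg·m²·rad/s.
Combined I = 0.2609 + 0.6422 = 0.9031 kg·m².
ω_f = L / I = -12.14 / 0.9031 = -13.45 rad/s.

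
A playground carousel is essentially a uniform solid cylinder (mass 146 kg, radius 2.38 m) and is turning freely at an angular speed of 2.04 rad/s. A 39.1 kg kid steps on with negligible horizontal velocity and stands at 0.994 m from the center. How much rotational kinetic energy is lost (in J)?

No external torque acts about the center; L_before = L_after.
I_p = ½(146)(2.38)² = 413.5 kg·m².
Added inertia Σmr² = (39.1)(0.994)² = 38.63 kg·m²; I_f = 413.5 + 38.63 = 452.1 kg·m².
ω_f = I_p ω_i / I_f = (413.5)(2.04) / 452.1 = 1.866 rad/s.
KE_i = ½(413.5)(2.040 rad/s)² = 860.4 J; KE_f = ½(452.1)(1.866)² = 786.9 J.

energy lost ≈ 73.5 J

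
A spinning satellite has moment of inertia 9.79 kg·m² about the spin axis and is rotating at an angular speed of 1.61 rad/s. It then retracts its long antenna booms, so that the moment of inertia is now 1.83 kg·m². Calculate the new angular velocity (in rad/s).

ω₂ ≈ 8.61 rad/s

With no external torque about the axis, L is conserved: I₁ω₁ = I₂ω₂.
ω₂ = I₁ω₁ / I₂ = (9.790)(1.61 rad/s) / (1.830) = 8.613 rad/s.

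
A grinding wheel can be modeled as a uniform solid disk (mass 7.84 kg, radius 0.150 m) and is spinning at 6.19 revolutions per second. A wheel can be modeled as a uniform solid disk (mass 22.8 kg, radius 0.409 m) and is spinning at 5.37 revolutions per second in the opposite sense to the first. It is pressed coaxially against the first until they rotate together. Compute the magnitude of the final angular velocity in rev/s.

No external torque acts about the common axis, so total angular momentum is conserved.
Moments of inertia: I_A = ½(7.84)(0.150)² = 0.08820 kg·m²; I_B = ½(22.8)(0.409)² = 1.907 kg·m².
Taking A's sense as positive: L = (0.08820)(6.19) − (1.907)(5.37) = -9.695 kg·m²·rev/s.
Combined I = 0.08820 + 1.907 = 1.995 kg·m².
ω_f = L / I = -9.695 / 1.995 = -4.859 rev/s.

|ω_f| ≈ 4.86 rev/s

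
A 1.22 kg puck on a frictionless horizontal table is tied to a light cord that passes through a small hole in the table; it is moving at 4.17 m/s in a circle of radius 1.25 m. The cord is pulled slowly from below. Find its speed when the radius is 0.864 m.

v₂ ≈ 6.03 m/s

The only horizontal force on the mass is along the cord (radial), so it exerts no torque about the hole and angular momentum m v r is conserved.
v₂ = v₁ r₁ / r₂ = (4.17)(1.25) / (0.864) = 6.033 m/s.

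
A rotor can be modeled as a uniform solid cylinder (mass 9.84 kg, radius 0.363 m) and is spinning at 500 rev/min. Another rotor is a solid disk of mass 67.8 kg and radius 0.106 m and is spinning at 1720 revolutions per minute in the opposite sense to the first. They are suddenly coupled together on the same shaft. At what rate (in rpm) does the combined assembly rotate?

|ω_f| ≈ 322 rpm

The coupling torques are internal; angular momentum about the shared axis is conserved.
Moments of inertia: I_A = ½(9.84)(0.363)² = 0.6483 kg·m²; I_B = ½(67.8)(0.106)² = 0.3809 kg·m².
Taking A's sense as positive: L = (0.6483)(500) − (0.3809)(1720) = -331.0 kg·m²·rpm.
Combined I = 0.6483 + 0.3809 = 1.029 kg·m².
ω_f = L / I = -331.0 / 1.029 = -321.6 rpm.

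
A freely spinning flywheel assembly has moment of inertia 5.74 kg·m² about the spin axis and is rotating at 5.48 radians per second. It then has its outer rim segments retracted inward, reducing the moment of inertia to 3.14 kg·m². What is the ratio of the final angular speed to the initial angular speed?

No external torque acts about the spin axis, so angular momentum is conserved.
ω₂/ω₁ = I₁/I₂ = 5.740 / 3.140 = 1.828.

ω₂/ω₁ ≈ 1.83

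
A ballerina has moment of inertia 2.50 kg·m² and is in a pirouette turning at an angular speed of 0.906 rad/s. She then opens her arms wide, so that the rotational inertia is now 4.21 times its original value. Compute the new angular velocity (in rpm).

ω₂ ≈ 2.06 rpm

Angular momentum about the spin axis is conserved since the torque about it is zero.
I₂ = 4.21 × 2.50 = 10.53 kg·m².
ω₂ = I₁ω₁ / I₂ = (2.500)(0.906 rad/s) / (10.53) = 0.2152 rad/s = 2.055 rpm.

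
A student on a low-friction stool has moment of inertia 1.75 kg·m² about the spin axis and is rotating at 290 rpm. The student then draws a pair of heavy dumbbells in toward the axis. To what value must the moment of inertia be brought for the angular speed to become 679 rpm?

Angular momentum about the spin axis is conserved since the torque about it is zero.
I₂ = I₁ω₁ / ω₂ = (1.75)(290) / (679) = 0.7474 kg·m².

I₂ ≈ 0.747 kg·m²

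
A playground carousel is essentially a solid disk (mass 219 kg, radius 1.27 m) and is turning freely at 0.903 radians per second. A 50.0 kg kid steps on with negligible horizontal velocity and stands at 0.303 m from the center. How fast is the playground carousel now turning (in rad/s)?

No external torque acts about the center; L_before = L_after.
I_p = ½(219)(1.27)² = 176.6 kg·m².
Added inertia Σmr² = (50.0)(0.303)² = 4.590 kg·m²; I_f = 176.6 + 4.590 = 181.2 kg·m².
ω_f = I_p ω_i / I_f = (176.6)(0.903) / 181.2 = 0.8801 rad/s.

ω_f ≈ 0.880 rad/s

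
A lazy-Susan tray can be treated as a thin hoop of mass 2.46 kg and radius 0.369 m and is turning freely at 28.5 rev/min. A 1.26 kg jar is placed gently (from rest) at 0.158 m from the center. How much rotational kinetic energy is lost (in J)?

energy lost ≈ 0.128 J

The added mass arrives with no angular momentum about the center, and any external torque about the center is negligible, so the system's angular momentum is conserved.
I_p = (2.46)(0.369)² = 0.3350 kg·m².
Added inertia Σmr² = (1.26)(0.158)² = 0.03145 kg·m²; I_f = 0.3350 + 0.03145 = 0.3664 kg·m².
ω_f = I_p ω_i / I_f = (0.3350)(28.5) / 0.3664 = 26.05 rpm.
KE_i = ½(0.3350)(2.985 rad/s)² = 1.492 J; KE_f = ½(0.3664)(2.728)² = 1.364 J.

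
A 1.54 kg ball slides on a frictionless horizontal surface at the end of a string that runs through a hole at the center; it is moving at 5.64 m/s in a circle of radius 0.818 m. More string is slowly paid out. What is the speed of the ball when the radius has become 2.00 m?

v₂ ≈ 2.31 m/s

Central (radial) force ⇒ zero torque about the center ⇒ m v r is constant.
v₂ = v₁ r₁ / r₂ = (5.64)(0.818) / (2.00) = 2.307 m/s.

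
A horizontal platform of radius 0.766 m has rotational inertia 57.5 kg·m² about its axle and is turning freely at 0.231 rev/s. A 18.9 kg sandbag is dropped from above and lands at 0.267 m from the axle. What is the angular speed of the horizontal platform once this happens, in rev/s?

ω_f ≈ 0.226 rev/s

No external torque acts about the axle; L_before = L_after.
Added inertia Σmr² = (18.9)(0.267)² = 1.347 kg·m²; I_f = 57.50 + 1.347 = 58.85 kg·m².
ω_f = I_p ω_i / I_f = (57.50)(0.231) / 58.85 = 0.2257 rev/s.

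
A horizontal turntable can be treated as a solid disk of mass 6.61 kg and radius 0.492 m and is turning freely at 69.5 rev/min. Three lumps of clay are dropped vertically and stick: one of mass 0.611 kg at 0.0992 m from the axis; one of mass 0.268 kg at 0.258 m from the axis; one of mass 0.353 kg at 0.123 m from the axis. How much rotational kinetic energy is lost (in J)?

energy lost ≈ 0.746 J

No external torque acts about the axis; L_before = L_after.
I_p = ½(6.61)(0.492)² = 0.8000 kg·m².
Added inertia Σmr² = (0.611)(0.0992)² + (0.268)(0.258)² + (0.353)(0.123)² = 0.02919 kg·m²; I_f = 0.8000 + 0.02919 = 0.8292 kg·m².
ω_f = I_p ω_i / I_f = (0.8000)(69.5) / 0.8292 = 67.05 rpm.
KE_i = ½(0.8000)(7.278 rad/s)² = 21.19 J; KE_f = ½(0.8292)(7.022)² = 20.44 J.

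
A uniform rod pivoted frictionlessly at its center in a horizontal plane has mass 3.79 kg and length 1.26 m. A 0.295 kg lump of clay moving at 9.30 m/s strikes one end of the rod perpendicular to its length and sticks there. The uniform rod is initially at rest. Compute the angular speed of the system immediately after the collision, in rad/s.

|ω_f| ≈ 2.79 rad/s

The axle reaction passes through the pivot and exerts no torque about it; angular momentum about the pivot is conserved through the impact.
I_p = (1/12)(3.79)(1.26)² = 0.5014 kg·m². Taking the sense of the lump of clay's angular momentum as positive, L_{lump} = m v R = (0.295)(9.30)(1.26/2) = 1.728 kg·m²/s.
L_i = 0 + 1.728 = 1.728 kg·m²/s.
After sticking, I_f = I_p + m R² = 0.5014 + (0.295)(1.26/2)² = 0.6185 kg·m².
ω_f = L_i / I_f = 1.728 / 0.6185 = 2.794 rad/s.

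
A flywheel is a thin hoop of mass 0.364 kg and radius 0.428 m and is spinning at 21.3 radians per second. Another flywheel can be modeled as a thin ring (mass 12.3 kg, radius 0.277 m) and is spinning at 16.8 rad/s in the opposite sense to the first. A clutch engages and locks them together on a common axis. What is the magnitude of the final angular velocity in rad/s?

|ω_f| ≈ 14.3 rad/s

The coupling torques are internal; angular momentum about the shared axis is conserved.
Moments of inertia: I_A = (0.364)(0.428)² = 0.06668 kg·m²; I_B = (12.3)(0.277)² = 0.9438 kg·m².
Taking A's sense as positive: L = (0.06668)(21.3) − (0.9438)(16.8) = -14.44 kg·m²·rad/s.
Combined I = 0.06668 + 0.9438 = 1.010 kg·m².
ω_f = L / I = -14.44 / 1.010 = -14.29 rad/s.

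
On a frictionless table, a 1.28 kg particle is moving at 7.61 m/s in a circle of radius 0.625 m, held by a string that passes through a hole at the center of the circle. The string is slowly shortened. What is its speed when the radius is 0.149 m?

Central (radial) force ⇒ zero torque about the center ⇒ m v r is constant.
v₂ = v₁ r₁ / r₂ = (7.61)(0.625) / (0.149) = 31.92 m/s.

v₂ ≈ 31.9 m/s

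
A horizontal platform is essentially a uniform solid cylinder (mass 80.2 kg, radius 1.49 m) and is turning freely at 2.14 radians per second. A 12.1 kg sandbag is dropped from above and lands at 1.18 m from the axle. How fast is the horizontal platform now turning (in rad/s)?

No external torque acts about the axle; L_before = L_after.
I_p = ½(80.2)(1.49)² = 89.03 kg·m².
Added inertia Σmr² = (12.1)(1.18)² = 16.85 kg·m²; I_f = 89.03 + 16.85 = 105.9 kg·m².
ω_f = I_p ω_i / I_f = (89.03)(2.14) / 105.9 = 1.799 rad/s.

ω_f ≈ 1.80 rad/s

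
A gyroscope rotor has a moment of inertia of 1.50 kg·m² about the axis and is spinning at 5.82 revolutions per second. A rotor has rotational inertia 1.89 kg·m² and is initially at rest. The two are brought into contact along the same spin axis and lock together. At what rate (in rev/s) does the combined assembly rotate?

The coupling torques are internal; angular momentum about the shared axis is conserved.
Taking A's sense as positive: L = (1.500)(5.82) = 8.730 kg·m²·rev/s.
Combined I = 1.500 + 1.890 = 3.390 kg·m².
ω_f = L / I = 8.730 / 3.390 = 2.575 rev/s.

|ω_f| ≈ 2.58 rev/s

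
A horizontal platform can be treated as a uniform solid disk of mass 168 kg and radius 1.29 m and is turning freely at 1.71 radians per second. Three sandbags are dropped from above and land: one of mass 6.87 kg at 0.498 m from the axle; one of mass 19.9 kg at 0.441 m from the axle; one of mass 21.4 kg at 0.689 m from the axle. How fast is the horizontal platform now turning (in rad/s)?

The added mass arrives with no angular momentum about the axle, and any external torque about the axle is negligible, so the system's angular momentum is conserved.
I_p = ½(168)(1.29)² = 139.8 kg·m².
Added inertia Σmr² = (6.87)(0.498)² + (19.9)(0.441)² + (21.4)(0.689)² = 15.73 kg·m²; I_f = 139.8 + 15.73 = 155.5 kg·m².
ω_f = I_p ω_i / I_f = (139.8)(1.71) / 155.5 = 1.537 rad/s.

ω_f ≈ 1.54 rad/s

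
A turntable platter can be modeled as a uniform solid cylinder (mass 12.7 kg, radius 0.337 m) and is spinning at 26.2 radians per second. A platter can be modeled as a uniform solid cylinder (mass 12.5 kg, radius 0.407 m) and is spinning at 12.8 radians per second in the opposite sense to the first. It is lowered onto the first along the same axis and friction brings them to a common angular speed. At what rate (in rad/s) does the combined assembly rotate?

No external torque acts about the common axis, so total angular momentum is conserved.
Moments of inertia: I_A = ½(12.7)(0.337)² = 0.7212 kg·m²; I_B = ½(12.5)(0.407)² = 1.035 kg·m².
Taking A's sense as positive: L = (0.7212)(26.2) − (1.035)(12.8) = 5.643 kg·m²·rad/s.
Combined I = 0.7212 + 1.035 = 1.756 kg·m².
ω_f = L / I = 5.643 / 1.756 = 3.212 rad/s.

|ω_f| ≈ 3.21 rad/s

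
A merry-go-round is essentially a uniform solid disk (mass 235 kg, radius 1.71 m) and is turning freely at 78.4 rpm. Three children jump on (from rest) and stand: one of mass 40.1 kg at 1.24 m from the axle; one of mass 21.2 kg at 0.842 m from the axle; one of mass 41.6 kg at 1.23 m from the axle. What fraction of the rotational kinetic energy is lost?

fraction ≈ 0.289

No external torque acts about the axle; L_before = L_after.
I_p = ½(235)(1.71)² = 343.6 kg·m².
Added inertia Σmr² = (40.1)(1.24)² + (21.2)(0.842)² + (41.6)(1.23)² = 139.6 kg·m²; I_f = 343.6 + 139.6 = 483.2 kg·m².
ω_f = I_p ω_i / I_f = (343.6)(78.4) / 483.2 = 55.75 rpm.
KE_i = ½(343.6)(8.210 rad/s)² = 11580 J; KE_f = ½(483.2)(5.838)² = 8234 J.
Fraction lost = 0.2890.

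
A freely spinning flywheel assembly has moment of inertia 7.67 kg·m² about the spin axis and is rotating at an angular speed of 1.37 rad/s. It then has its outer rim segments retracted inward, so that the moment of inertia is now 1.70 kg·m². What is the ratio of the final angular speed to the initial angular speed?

With no external torque about the axis, L is conserved: I₁ω₁ = I₂ω₂.
ω₂/ω₁ = I₁/I₂ = 7.670 / 1.700 = 4.512.

ω₂/ω₁ ≈ 4.51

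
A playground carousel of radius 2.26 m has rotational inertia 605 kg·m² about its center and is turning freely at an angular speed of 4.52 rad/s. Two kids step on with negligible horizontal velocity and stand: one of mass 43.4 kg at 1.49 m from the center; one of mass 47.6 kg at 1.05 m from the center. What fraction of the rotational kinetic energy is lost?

The added mass arrives with no angular momentum about the center, and any external torque about the center is negligible, so the system's angular momentum is conserved.
Added inertia Σmr² = (43.4)(1.49)² + (47.6)(1.05)² = 148.8 kg·m²; I_f = 605.0 + 148.8 = 753.8 kg·m².
ω_f = I_p ω_i / I_f = (605.0)(4.52) / 753.8 = 3.628 rad/s.
KE_i = ½(605.0)(4.520 rad/s)² = 6180 J; KE_f = ½(753.8)(3.628)² = 4960 J.
Fraction lost = 0.1974.

fraction ≈ 0.197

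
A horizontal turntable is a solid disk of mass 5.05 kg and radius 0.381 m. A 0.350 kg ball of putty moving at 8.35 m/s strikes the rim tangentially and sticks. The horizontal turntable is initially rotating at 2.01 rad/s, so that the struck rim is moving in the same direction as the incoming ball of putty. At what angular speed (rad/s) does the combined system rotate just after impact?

About the axle the impulsive forces during the collision are internal, so angular momentum about that axis is conserved.
I_p = ½(5.05)(0.381)² = 0.3665 kg·m². Taking the sense of the ball of putty's angular momentum as positive, L_{ball} = m v R = (0.350)(8.35)(0.381) = 1.113 kg·m²/s.
L_i = +I_p ω_p + m v R = +(0.3665)(2.01) + 1.113 = 1.850 kg·m²/s.
After sticking, I_f = I_p + m R² = 0.3665 + (0.350)(0.381)² = 0.4173 kg·m².
ω_f = L_i / I_f = 1.850 / 0.4173 = 4.433 rad/s.

|ω_f| ≈ 4.43 rad/s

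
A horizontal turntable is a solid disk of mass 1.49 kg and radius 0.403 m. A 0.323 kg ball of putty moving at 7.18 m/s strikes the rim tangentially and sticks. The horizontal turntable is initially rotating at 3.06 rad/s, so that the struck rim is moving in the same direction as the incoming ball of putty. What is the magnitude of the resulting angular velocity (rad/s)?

The axle reaction passes through the axle and exerts no torque about it; angular momentum about the axle is conserved through the impact.
I_p = ½(1.49)(0.403)² = 0.1210 kg·m². Taking the sense of the ball of putty's angular momentum as positive, L_{ball} = m v R = (0.323)(7.18)(0.403) = 0.9346 kg·m²/s.
L_i = +I_p ω_p + m v R = +(0.1210)(3.06) + 0.9346 = 1.305 kg·m²/s.
After sticking, I_f = I_p + m R² = 0.1210 + (0.323)(0.403)² = 0.1735 kg·m².
ω_f = L_i / I_f = 1.305 / 0.1735 = 7.523 rad/s.

|ω_f| ≈ 7.52 rad/s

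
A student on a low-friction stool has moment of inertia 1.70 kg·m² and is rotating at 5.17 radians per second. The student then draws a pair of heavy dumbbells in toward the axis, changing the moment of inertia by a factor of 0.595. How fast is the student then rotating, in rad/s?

No external torque acts about the spin axis, so angular momentum is conserved.
I₂ = 0.595 × 1.70 = 1.011 kg·m².
ω₂ = I₁ω₁ / I₂ = (1.700)(5.17 rad/s) / (1.011) = 8.689 rad/s.

ω₂ ≈ 8.69 rad/s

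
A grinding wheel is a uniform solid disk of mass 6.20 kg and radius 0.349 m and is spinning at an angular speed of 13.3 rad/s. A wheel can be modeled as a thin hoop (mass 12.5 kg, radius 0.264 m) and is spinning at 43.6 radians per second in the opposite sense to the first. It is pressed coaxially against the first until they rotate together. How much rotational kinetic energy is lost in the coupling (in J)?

No external torque acts about the common axis, so total angular momentum is conserved.
Moments of inertia: I_A = ½(6.20)(0.349)² = 0.3776 kg·m²; I_B = (12.5)(0.264)² = 0.8712 kg·m².
Taking A's sense as positive: L = (0.3776)(13.3) − (0.8712)(43.6) = -32.96 kg·m²·rad/s.
Combined I = 0.3776 + 0.8712 = 1.249 kg·m².
ω_f = L / I = -32.96 / 1.249 = -26.40 rad/s.
KE_i = ½ΣIω² = 861.5 J; KE_f = ½(1.249)(26.40)² = 435.0 J.

ΔKE lost ≈ 426 J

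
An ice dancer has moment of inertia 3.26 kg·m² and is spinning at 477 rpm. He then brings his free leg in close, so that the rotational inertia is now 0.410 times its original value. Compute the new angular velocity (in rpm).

ω₂ ≈ 1160 rpm

No external torque acts about the spin axis, so angular momentum is conserved.
I₂ = 0.410 × 3.26 = 1.337 kg·m².
ω₂ = I₁ω₁ / I₂ = (3.260)(477 rpm) / (1.337) = 1163 rpm.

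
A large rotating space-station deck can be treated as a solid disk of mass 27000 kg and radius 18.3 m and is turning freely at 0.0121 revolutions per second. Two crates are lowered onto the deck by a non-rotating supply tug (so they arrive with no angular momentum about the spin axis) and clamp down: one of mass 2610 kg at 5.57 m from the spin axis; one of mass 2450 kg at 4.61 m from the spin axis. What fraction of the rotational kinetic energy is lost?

No external torque acts about the spin axis; L_before = L_after.
I_p = ½(27000)(18.3)² = 4.521e+06 kg·m².
Added inertia Σmr² = (2610)(5.57)² + (2450)(4.61)² = 1.330e+05 kg·m²; I_f = 4.521e+06 + 1.330e+05 = 4.654e+06 kg·m².
ω_f = I_p ω_i / I_f = (4.521e+06)(0.0121) / 4.654e+06 = 0.01175 rev/s.
KE_i = ½(4.521e+06)(0.07603 rad/s)² = 13070 J; KE_f = ½(4.654e+06)(0.07385)² = 12690 J.
Fraction lost = 0.02859.

fraction ≈ 0.0286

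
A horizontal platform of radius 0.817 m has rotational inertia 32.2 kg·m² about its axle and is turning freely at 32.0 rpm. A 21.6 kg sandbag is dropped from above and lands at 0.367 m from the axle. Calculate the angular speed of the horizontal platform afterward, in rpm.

The added mass arrives with no angular momentum about the axle, and any external torque about the axle is negligible, so the system's angular momentum is conserved.
Added inertia Σmr² = (21.6)(0.367)² = 2.909 kg·m²; I_f = 32.20 + 2.909 = 35.11 kg·m².
ω_f = I_p ω_i / I_f = (32.20)(32.0) / 35.11 = 29.35 rpm.

ω_f ≈ 29.3 rpm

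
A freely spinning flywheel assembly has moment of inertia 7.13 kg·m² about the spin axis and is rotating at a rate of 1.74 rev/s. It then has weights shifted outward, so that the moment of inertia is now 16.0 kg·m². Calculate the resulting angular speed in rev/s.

No external torque acts about the spin axis, so angular momentum is conserved.
ω₂ = I₁ω₁ / I₂ = (7.130)(1.74 rev/s) / (16.00) = 0.7754 rev/s.

ω₂ ≈ 0.775 rev/s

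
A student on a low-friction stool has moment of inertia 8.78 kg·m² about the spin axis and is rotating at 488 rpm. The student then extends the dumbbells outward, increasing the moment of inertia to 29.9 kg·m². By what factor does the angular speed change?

No external torque acts about the spin axis, so angular momentum is conserved.
ω₂/ω₁ = I₁/I₂ = 8.780 / 29.90 = 0.2936.

ω₂/ω₁ ≈ 0.294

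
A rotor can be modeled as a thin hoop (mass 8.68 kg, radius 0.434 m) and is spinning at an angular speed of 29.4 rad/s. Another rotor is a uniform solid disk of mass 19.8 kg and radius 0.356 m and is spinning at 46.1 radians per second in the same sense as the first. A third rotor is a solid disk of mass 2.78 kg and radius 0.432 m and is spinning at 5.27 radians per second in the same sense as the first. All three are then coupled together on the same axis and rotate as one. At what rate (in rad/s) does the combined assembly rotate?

No external torque acts about the common axis, so total angular momentum is conserved.
Moments of inertia: I_A = (8.68)(0.434)² = 1.635 kg·m²; I_B = ½(19.8)(0.356)² = 1.255 kg·m²; I_C = ½(2.78)(0.432)² = 0.2594 kg·m².
Taking A's sense as positive: L = (1.635)(29.4) + (1.255)(46.1) + (0.2594)(5.27) = 107.3 kg·m²·rad/s.
Combined I = 1.635 + 1.255 + 0.2594 = 3.149 kg·m².
ω_f = L / I = 107.3 / 3.149 = 34.07 rad/s.

|ω_f| ≈ 34.1 rad/s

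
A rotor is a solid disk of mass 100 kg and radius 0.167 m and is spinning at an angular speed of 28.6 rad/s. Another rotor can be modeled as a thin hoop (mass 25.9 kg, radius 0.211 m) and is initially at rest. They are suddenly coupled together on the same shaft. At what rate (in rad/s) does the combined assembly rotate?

The coupling torques are internal; angular momentum about the shared axis is conserved.
Moments of inertia: I_A = ½(100)(0.167)² = 1.394 kg·m²; I_B = (25.9)(0.211)² = 1.153 kg·m².
Taking A's sense as positive: L = (1.394)(28.6) = 39.88 kg·m²·rad/s.
Combined I = 1.394 + 1.153 = 2.548 kg·m².
ω_f = L / I = 39.88 / 2.548 = 15.65 rad/s.

|ω_f| ≈ 15.7 rad/s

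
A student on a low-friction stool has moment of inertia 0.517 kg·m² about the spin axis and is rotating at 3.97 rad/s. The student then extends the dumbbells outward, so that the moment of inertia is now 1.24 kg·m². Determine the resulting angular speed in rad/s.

No external torque acts about the spin axis, so angular momentum is conserved.
ω₂ = I₁ω₁ / I₂ = (0.5170)(3.97 rad/s) / (1.240) = 1.655 rad/s.

ω₂ ≈ 1.66 rad/s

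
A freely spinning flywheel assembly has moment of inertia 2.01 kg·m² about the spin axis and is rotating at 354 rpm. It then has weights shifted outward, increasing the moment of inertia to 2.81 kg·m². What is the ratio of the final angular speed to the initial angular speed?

No external torque acts about the spin axis, so angular momentum is conserved.
ω₂/ω₁ = I₁/I₂ = 2.010 / 2.810 = 0.7153.

ω₂/ω₁ ≈ 0.715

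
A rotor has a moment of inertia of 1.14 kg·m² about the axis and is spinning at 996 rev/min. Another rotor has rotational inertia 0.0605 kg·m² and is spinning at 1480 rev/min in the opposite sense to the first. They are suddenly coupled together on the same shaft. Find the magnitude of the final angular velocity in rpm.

The coupling torques are internal; angular momentum about the shared axis is conserved.
Taking A's sense as positive: L = (1.140)(996) − (0.06050)(1480) = 1046 kg·m²·rpm.
Combined I = 1.140 + 0.06050 = 1.200 kg·m².
ω_f = L / I = 1046 / 1.200 = 871.2 rpm.

|ω_f| ≈ 871 rpm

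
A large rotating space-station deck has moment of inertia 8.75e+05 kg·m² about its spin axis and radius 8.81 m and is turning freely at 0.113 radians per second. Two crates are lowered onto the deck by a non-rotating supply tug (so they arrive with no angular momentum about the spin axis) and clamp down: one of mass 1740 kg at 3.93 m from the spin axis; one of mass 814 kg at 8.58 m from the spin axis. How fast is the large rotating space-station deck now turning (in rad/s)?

ω_f ≈ 0.103 rad/s

The added mass arrives with no angular momentum about the spin axis, and any external torque about the spin axis is negligible, so the system's angular momentum is conserved.
Added inertia Σmr² = (1740)(3.93)² + (814)(8.58)² = 86800 kg·m²; I_f = 8.750e+05 + 86800 = 9.618e+05 kg·m².
ω_f = I_p ω_i / I_f = (8.750e+05)(0.113) / 9.618e+05 = 0.1028 rad/s.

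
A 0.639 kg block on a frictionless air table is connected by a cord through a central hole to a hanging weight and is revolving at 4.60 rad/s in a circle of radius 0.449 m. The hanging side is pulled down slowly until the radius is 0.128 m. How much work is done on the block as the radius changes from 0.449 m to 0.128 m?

No torque about the axis ⇒ m r₁² ω₁ = m r₂² ω₂.
ω₂ = ω₁ (r₁/r₂)² = (4.60)(0.449/0.128)² = 56.60 rad/s.
W = ΔKE = ½m(v₂² − v₁²) = 15.41 J.

W ≈ 15.4 J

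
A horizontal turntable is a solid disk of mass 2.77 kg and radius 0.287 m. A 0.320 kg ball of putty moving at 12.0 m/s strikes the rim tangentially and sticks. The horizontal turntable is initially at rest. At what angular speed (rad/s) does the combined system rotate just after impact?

|ω_f| ≈ 7.85 rad/s

The axle reaction passes through the axle and exerts no torque about it; angular momentum about the axle is conserved through the impact.
I_p = ½(2.77)(0.287)² = 0.1141 kg·m². Taking the sense of the ball of putty's angular momentum as positive, L_{ball} = m v R = (0.320)(12.0)(0.287) = 1.102 kg·m²/s.
L_i = 0 + 1.102 = 1.102 kg·m²/s.
After sticking, I_f = I_p + m R² = 0.1141 + (0.320)(0.287)² = 0.1404 kg·m².
ω_f = L_i / I_f = 1.102 / 0.1404 = 7.847 rad/s.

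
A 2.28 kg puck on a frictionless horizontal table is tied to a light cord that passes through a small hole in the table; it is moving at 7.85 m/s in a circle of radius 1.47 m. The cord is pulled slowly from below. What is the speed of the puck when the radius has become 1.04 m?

v₂ ≈ 11.1 m/s

Central (radial) force ⇒ zero torque about the center ⇒ m v r is constant.
v₂ = v₁ r₁ / r₂ = (7.85)(1.47) / (1.04) = 11.10 m/s.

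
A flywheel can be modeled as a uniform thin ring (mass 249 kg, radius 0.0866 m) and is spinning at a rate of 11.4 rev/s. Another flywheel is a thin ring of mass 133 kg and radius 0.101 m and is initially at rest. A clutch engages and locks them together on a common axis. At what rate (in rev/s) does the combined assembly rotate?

No external torque acts about the common axis, so total angular momentum is conserved.
Moments of inertia: I_A = (249)(0.0866)² = 1.867 kg·m²; I_B = (133)(0.101)² = 1.357 kg·m².
Taking A's sense as positive: L = (1.867)(11.4) = 21.29 kg·m²·rev/s.
Combined I = 1.867 + 1.357 = 3.224 kg·m².
ω_f = L / I = 21.29 / 3.224 = 6.603 rev/s.

|ω_f| ≈ 6.60 rev/s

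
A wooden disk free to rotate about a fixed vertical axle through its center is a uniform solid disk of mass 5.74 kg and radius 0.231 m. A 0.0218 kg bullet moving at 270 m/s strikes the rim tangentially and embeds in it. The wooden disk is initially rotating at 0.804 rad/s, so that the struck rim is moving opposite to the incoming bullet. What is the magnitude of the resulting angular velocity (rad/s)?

About the axle the impulsive forces during the collision are internal, so angular momentum about that axis is conserved.
I_p = ½(5.74)(0.231)² = 0.1531 kg·m². Taking the sense of the bullet's angular momentum as positive, L_{bullet} = m v R = (0.0218)(270)(0.231) = 1.360 kg·m²/s.
L_i = −I_p ω_p + m v R = −(0.1531)(0.804) + 1.360 = 1.237 kg·m²/s.
After sticking, I_f = I_p + m R² = 0.1531 + (0.0218)(0.231)² = 0.1543 kg·m².
ω_f = L_i / I_f = 1.237 / 0.1543 = 8.013 rad/s.

|ω_f| ≈ 8.01 rad/s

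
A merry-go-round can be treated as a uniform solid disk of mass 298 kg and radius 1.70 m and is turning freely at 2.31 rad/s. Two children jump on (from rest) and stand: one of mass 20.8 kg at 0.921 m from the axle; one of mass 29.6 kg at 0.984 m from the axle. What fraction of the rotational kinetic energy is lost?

fraction ≈ 0.0971

The added mass arrives with no angular momentum about the axle, and any external torque about the axle is negligible, so the system's angular momentum is conserved.
I_p = ½(298)(1.70)² = 430.6 kg·m².
Added inertia Σmr² = (20.8)(0.921)² + (29.6)(0.984)² = 46.30 kg·m²; I_f = 430.6 + 46.30 = 476.9 kg·m².
ω_f = I_p ω_i / I_f = (430.6)(2.31) / 476.9 = 2.086 rad/s.
KE_i = ½(430.6)(2.310 rad/s)² = 1149 J; KE_f = ½(476.9)(2.086)² = 1037 J.
Fraction lost = 0.09709.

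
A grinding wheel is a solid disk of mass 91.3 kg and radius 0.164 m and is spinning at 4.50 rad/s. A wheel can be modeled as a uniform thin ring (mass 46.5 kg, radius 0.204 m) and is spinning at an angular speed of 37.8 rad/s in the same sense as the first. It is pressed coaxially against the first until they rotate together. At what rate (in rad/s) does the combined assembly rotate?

|ω_f| ≈ 24.9 rad/s

The coupling torques are internal; angular momentum about the shared axis is conserved.
Moments of inertia: I_A = ½(91.3)(0.164)² = 1.228 kg·m²; I_B = (46.5)(0.204)² = 1.935 kg·m².
Taking A's sense as positive: L = (1.228)(4.50) + (1.935)(37.8) = 78.67 kg·m²·rad/s.
Combined I = 1.228 + 1.935 = 3.163 kg·m².
ω_f = L / I = 78.67 / 3.163 = 24.87 rad/s.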